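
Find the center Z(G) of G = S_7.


Z(G) = {g ∈ G | gx = xg for all x ∈ G}
S_n is non-abelian for n ≥ 3; Z(S_7) is trivial

Z(S_7) = {e}


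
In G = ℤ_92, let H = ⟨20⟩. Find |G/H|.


|⟨20⟩| = n / gcd(20, 92) = 92 / 4 = 23
H is normal (ℤ_92 is abelian).
|G/H| = |G| / |H| = 92 / 23 = 4

|G/H| = 4


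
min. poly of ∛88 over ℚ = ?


∛88 satisfies x³ - 88 = 0, irreducible over ℚ (no rational root; 88 is not a perfect cube)

Minimal polynomial: x³ - 88


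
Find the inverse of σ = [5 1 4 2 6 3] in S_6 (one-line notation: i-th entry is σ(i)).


To find σ⁻¹, swap domain and range:
σ(1) = 5 → σ⁻¹(5) = 1
σ(2) = 1 → σ⁻¹(1) = 2
σ(3) = 4 → σ⁻¹(4) = 3
σ(4) = 2 → σ⁻¹(2) = 4
σ(5) = 6 → σ⁻¹(6) = 5
σ(6) = 3 → σ⁻¹(3) = 6

σ⁻¹ = [2 4 6 3 1 5]


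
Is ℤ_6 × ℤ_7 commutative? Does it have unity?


Direct product ring; commutative with unity (1,1); but (1,0)·(0,1) = (0,0) gives zero divisors, so not an integral domain
Commutative: Yes
Integral domain: No
Has unity: Yes

ℤ_6 × ℤ_7: Commutative=Yes, Unity=Yes


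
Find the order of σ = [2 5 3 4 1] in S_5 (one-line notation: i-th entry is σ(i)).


Cycle decomposition: (1 2 5)
Cycle lengths: 3
Order = lcm(3) = 3

ord(σ) = 3


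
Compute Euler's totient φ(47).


Factor n: 47 = 47
φ(n) = n · ∏(1 - 1/p) over distinct primes p | n
φ(47) = 47 · (1 - 1/47) = 46

φ(47) = 46


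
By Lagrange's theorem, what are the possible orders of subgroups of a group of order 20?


Lagrange's theorem: |H| divides |G|
|G| = 20
Divisors of 20: 1, 2, 4, 5, 10, 20

Possible subgroup orders: {1, 2, 4, 5, 10, 20}


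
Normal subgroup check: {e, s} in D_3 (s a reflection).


H = {e, s} in D_3 (s a reflection)
r·s·r⁻¹ = sr⁻² ≠ s for n ≥ 3, so {e, s} is not closed under conjugation

No, not a normal subgroup


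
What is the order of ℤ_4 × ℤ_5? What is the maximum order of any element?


|ℤ_4 × ℤ_5| = 4 × 5 = 20
Max element order = lcm(4,5) = 20
Cyclic? Yes (gcd=1)

|ℤ_4×ℤ_5| = 20, max element order = 20


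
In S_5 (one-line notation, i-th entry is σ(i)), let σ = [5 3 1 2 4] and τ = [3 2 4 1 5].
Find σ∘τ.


σ∘τ: apply τ first, then σ
1 →τ 3 →σ 1
2 →τ 2 →σ 3
3 →τ 4 →σ 2
4 →τ 1 →σ 5
5 →τ 5 →σ 4

σ∘τ = [1 3 2 5 4]


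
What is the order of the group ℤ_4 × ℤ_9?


|A × B| = |A| · |B|
|ℤ_4 × ℤ_9| = 4 × 9 = 36

|ℤ_4 × ℤ_9| = 36


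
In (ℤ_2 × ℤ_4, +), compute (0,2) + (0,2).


Operation: componentwise addition mod (2, 4)
(0,2) + (0,2) = ((a₁+b₁) mod 2, (a₂+b₂) mod 4) with a = (0,2), b = (0,2)

(0,2) + (0,2) = (0,0)


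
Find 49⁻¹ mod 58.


Use the extended Euclidean algorithm to write 1 = 49·s + 58·t; then s mod 58 is the inverse.
Euclidean algorithm:
  49 = 0·58 + 49
  58 = 1·49 + 9
  49 = 5·9 + 4
  9 = 2·4 + 1
  4 = 4·1 + 0
gcd(49,58) = 1
Back-substitution gives: 49·(-13) + 58·(11) = 1
So 49⁻¹ ≡ -13 ≡ 45 (mod 58)
Check: 49 × 45 = 2205 ≡ 1 (mod 58) ✓

49⁻¹ ≡ 45 (mod 58)


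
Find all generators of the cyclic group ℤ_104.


g generates ℤ_n iff gcd(g,n) = 1
Prime factors of 104: 2, 13
Generators are g ∈ {1,...,103} not divisible by any of these primes.
Generators: {1, 3, 5, 7, 9, 11, 15, 17, 19, 21, 23, 25, 27, 29, 31, 33, 35, 37, 41, 43, 45, 47, 49, 51, 53, 55, 57, 59, 61, 63, 67, 69, 71, 73, 75, 77, 79, 81, 83, 85, 87, 89, 93, 95, 97, 99, 101, 103}
Number of generators = φ(104) = 48

Generators of ℤ_104 = {1, 3, 5, 7, 9, 11, 15, 17, 19, 21, 23, 25, 27, 29, 31, 33, 35, 37, 41, 43, 45, 47, 49, 51, 53, 55, 57, 59, 61, 63, 67, 69, 71, 73, 75, 77, 79, 81, 83, 85, 87, 89, 93, 95, 97, 99, 101, 103}


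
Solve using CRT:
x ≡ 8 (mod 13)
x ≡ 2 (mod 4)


m₁ = 13, m₂ = 4, gcd = 1, so CRT applies. M = m₁·m₂ = 52
Let M₁ = M/m₁ = 4, M₂ = M/m₂ = 13
Find y₁ ≡ M₁⁻¹ (mod m₁): 4⁻¹ ≡ 10 (mod 13)
Find y₂ ≡ M₂⁻¹ (mod m₂): 13⁻¹ ≡ 1 (mod 4)
x = a₁·M₁·y₁ + a₂·M₂·y₂ = 8·4·10 + 2·13·1 = 346
Reduce mod 52: x ≡ 34
Check: 34 mod 13 = 8 ✓, 34 mod 4 = 2 ✓

x ≡ 34 (mod 52)


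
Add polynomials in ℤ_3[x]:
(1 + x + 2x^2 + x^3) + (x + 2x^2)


Add coefficients mod 3:
x^0: 1 + 0 = 1 (mod 3)
x^1: 1 + 1 = 2 (mod 3)
x^2: 2 + 2 = 1 (mod 3)
x^3: 1 + 0 = 1 (mod 3)
Result: 1 + 2x + x^2 + x^3

f + g = 1 + 2x + x^2 + x^3


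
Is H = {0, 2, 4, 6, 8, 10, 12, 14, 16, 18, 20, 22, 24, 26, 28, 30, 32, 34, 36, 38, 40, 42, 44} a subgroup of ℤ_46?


Subgroup test for H = {0, 2, 4, 6, 8, 10, 12, 14, 16, 18, 20, 22, 24, 26, 28, 30, 32, 34, 36, 38, 40, 42, 44} in (ℤ_46, +):
(1) 0 ∈ H? Yes
(2) Closure: for all a,b ∈ H, (a+b) mod 46 ∈ H? Yes
(3) Inverses: for all a ∈ H, -a mod 46 ∈ H? Yes

Yes, H is a subgroup of ℤ_46


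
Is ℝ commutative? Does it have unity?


ℝ is a field: commutative, has unity, every nonzero element is a unit (hence an integral domain)
Commutative: Yes
Integral domain: Yes
Has unity: Yes

ℝ: Commutative=Yes, Unity=Yes


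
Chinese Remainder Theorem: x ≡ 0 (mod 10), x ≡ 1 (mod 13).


m₁ = 10, m₂ = 13, gcd = 1, so CRT applies. M = m₁·m₂ = 130
Let M₁ = M/m₁ = 13, M₂ = M/m₂ = 10
Find y₁ ≡ M₁⁻¹ (mod m₁): 13⁻¹ ≡ 7 (mod 10)
Find y₂ ≡ M₂⁻¹ (mod m₂): 10⁻¹ ≡ 4 (mod 13)
x = a₁·M₁·y₁ + a₂·M₂·y₂ = 0·13·7 + 1·10·4 = 40
Reduce mod 130: x ≡ 40
Check: 40 mod 10 = 0 ✓, 40 mod 13 = 1 ✓

x ≡ 40 (mod 130)


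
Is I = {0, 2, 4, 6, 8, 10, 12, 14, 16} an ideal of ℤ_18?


Check ideal conditions for I = {0, 2, 4, 6, 8, 10, 12, 14, 16} in ℤ_18:
(1) I is an additive subgroup? Yes
(2) For r ∈ ℤ_18 and a ∈ I: r·a ∈ I? Yes

Yes, I is an ideal of ℤ_18


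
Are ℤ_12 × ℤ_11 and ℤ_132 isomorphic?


Comparing ℤ_12 × ℤ_11 and ℤ_132:
gcd(12,11) = 1, so ℤ_12 × ℤ_11 ≅ ℤ_132 (CRT)

Yes, ℤ_12 × ℤ_11 ≅ ℤ_132


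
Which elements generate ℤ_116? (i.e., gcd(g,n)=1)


g generates ℤ_n iff gcd(g,n) = 1
Prime factors of 116: 2, 29
Generators are g ∈ {1,...,115} not divisible by any of these primes.
Generators: {1, 3, 5, 7, 9, 11, 13, 15, 17, 19, 21, 23, 25, 27, 31, 33, 35, 37, 39, 41, 43, 45, 47, 49, 51, 53, 55, 57, 59, 61, 63, 65, 67, 69, 71, 73, 75, 77, 79, 81, 83, 85, 89, 91, 93, 95, 97, 99, 101, 103, 105, 107, 109, 111, 113, 115}
Number of generators = φ(116) = 56

Generators of ℤ_116 = {1, 3, 5, 7, 9, 11, 13, 15, 17, 19, 21, 23, 25, 27, 31, 33, 35, 37, 39, 41, 43, 45, 47, 49, 51, 53, 55, 57, 59, 61, 63, 65, 67, 69, 71, 73, 75, 77, 79, 81, 83, 85, 89, 91, 93, 95, 97, 99, 101, 103, 105, 107, 109, 111, 113, 115}


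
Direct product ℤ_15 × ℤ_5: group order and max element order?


|ℤ_15 × ℤ_5| = 15 × 5 = 75
Max element order = lcm(15,5) = 15
Cyclic? No (gcd=5)

|ℤ_15×ℤ_5| = 75, max element order = 15


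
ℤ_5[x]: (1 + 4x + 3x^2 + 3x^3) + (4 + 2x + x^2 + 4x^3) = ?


Add coefficients mod 5:
x^0: 1 + 4 = 0 (mod 5)
x^1: 4 + 2 = 1 (mod 5)
x^2: 3 + 1 = 4 (mod 5)
x^3: 3 + 4 = 2 (mod 5)
Result: x + 4x^2 + 2x^3

f + g = x + 4x^2 + 2x^3


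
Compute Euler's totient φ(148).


Factor n: 148 = 2^2 × 37
φ(n) = n · ∏(1 - 1/p) over distinct primes p | n
φ(148) = 148 · (1 - 1/2) · (1 - 1/37) = 72

φ(148) = 72


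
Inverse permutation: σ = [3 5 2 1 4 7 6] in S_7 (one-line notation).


To find σ⁻¹, swap domain and range:
σ(1) = 3 → σ⁻¹(3) = 1
σ(2) = 5 → σ⁻¹(5) = 2
σ(3) = 2 → σ⁻¹(2) = 3
σ(4) = 1 → σ⁻¹(1) = 4
σ(5) = 4 → σ⁻¹(4) = 5
σ(6) = 7 → σ⁻¹(7) = 6
σ(7) = 6 → σ⁻¹(6) = 7

σ⁻¹ = [4 3 1 5 2 7 6]


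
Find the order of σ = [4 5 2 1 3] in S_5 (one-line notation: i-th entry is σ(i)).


Cycle decomposition: (1 4) (2 5 3)
Cycle lengths: 2, 3
Order = lcm(2, 3) = 6

ord(σ) = 6


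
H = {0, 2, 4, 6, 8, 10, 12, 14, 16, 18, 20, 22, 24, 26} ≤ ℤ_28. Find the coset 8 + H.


8 + H = {8 + h (mod 28) : h ∈ H}
8+0=8, 8+2=10, 8+4=12, 8+6=14, 8+8=16, 8+10=18, 8+12=20, 8+14=22, 8+16=24, 8+18=26, 8+20=0, 8+22=2, 8+24=4, 8+26=6
8 + H = {0, 2, 4, 6, 8, 10, 12, 14, 16, 18, 20, 22, 24, 26} = 0 + H

8 + H = {0, 2, 4, 6, 8, 10, 12, 14, 16, 18, 20, 22, 24, 26}


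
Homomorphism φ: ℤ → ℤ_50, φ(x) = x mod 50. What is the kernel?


Kernel = preimage of identity
ker(φ) = {x ∈ ℤ : x ≡ 0 (mod 50)} = 50ℤ = {0, ±50, ±100, ...}

ker(φ) = 50ℤ


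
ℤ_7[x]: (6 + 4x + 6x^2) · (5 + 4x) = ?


Expand and collect like terms; reduce coefficients mod 7:
x^0: 6·5 = 30 ≡ 2 (mod 7)
x^1: 6·4 + 4·5 = 44 ≡ 2 (mod 7)
x^2: 4·4 + 6·5 = 46 ≡ 4 (mod 7)
x^3: 6·4 = 24 ≡ 3 (mod 7)
Result: 2 + 2x + 4x^2 + 3x^3

f · g = 2 + 2x + 4x^2 + 3x^3


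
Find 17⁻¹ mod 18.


Use the extended Euclidean algorithm to write 1 = 17·s + 18·t; then s mod 18 is the inverse.
Euclidean algorithm:
  17 = 0·18 + 17
  18 = 1·17 + 1
  17 = 17·1 + 0
gcd(17,18) = 1
Back-substitution gives: 17·(-1) + 18·(1) = 1
So 17⁻¹ ≡ -1 ≡ 17 (mod 18)
Check: 17 × 17 = 289 ≡ 1 (mod 18) ✓

17⁻¹ ≡ 17 (mod 18)


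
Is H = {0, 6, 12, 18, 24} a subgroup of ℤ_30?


Subgroup test for H = {0, 6, 12, 18, 24} in (ℤ_30, +):
(1) 0 ∈ H? Yes
(2) Closure: for all a,b ∈ H, (a+b) mod 30 ∈ H? Yes
(3) Inverses: for all a ∈ H, -a mod 30 ∈ H? Yes

Yes, H is a subgroup of ℤ_30


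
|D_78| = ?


|D_n| = 2n (n rotations and n reflections)
|D_78| = 2×78 = 156

|D_78| = 156


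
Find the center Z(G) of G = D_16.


Z(G) = {g ∈ G | gx = xg for all x ∈ G}
For even n, Z(D_n) = {e, r^(n/2)}: the 180° rotation r^8 commutes with every reflection and rotation

Z(D_16) = {e, r^8}


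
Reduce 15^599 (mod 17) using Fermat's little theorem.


Fermat's little theorem: if p is prime and gcd(a,p)=1, then a^(p-1) ≡ 1 (mod p)
p = 17 is prime, gcd(15,17) = 1
Reduce exponent: 599 mod 16 = 7
So 15^599 ≡ 15^7 (mod 17)
15^7 mod 17 = 8

15^599 ≡ 8 (mod 17)


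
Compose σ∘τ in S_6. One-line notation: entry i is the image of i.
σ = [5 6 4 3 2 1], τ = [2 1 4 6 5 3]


σ∘τ: apply τ first, then σ
1 →τ 2 →σ 6
2 →τ 1 →σ 5
3 →τ 4 →σ 3
4 →τ 6 →σ 1
5 →τ 5 →σ 2
6 →τ 3 →σ 4

σ∘τ = [6 5 3 1 2 4]


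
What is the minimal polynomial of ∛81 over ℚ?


∛81 satisfies x³ - 81 = 0, irreducible over ℚ (no rational root; 81 is not a perfect cube)

Minimal polynomial: x³ - 81


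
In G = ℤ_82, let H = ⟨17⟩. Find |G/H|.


|⟨17⟩| = n / gcd(17, 82) = 82 / 1 = 82
H is normal (ℤ_82 is abelian).
|G/H| = |G| / |H| = 82 / 82 = 1

|G/H| = 1


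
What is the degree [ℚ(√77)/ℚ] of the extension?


√77 has minimal polynomial x² - 77 (irreducible over ℚ since 77 is squarefree)

[ℚ(√77)/ℚ] = 2


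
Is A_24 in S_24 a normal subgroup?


H = A_24 in S_24
A_24 has index 2 in S_24, and every subgroup of index 2 is normal

Yes, normal subgroup


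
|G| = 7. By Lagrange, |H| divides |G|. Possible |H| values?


Lagrange's theorem: |H| divides |G|
|G| = 7
Divisors of 7: 1, 7

Possible subgroup orders: {1, 7}


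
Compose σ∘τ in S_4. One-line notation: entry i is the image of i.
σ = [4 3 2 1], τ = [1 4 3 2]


σ∘τ: apply τ first, then σ
1 →τ 1 →σ 4
2 →τ 4 →σ 1
3 →τ 3 →σ 2
4 →τ 2 →σ 3

σ∘τ = [4 1 2 3]


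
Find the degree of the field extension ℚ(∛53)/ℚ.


∛53 has minimal polynomial x³ - 53 (irreducible over ℚ since 53 is not a perfect cube)

[ℚ(∛53)/ℚ] = 3


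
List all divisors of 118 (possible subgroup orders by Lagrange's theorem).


Lagrange's theorem: |H| divides |G|
|G| = 118
Divisors of 118: 1, 2, 59, 118

Possible subgroup orders: {1, 2, 59, 118}


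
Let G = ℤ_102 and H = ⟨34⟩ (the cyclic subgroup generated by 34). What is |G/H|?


|⟨34⟩| = n / gcd(34, 102) = 102 / 34 = 3
H is normal (ℤ_102 is abelian).
|G/H| = |G| / |H| = 102 / 3 = 34

|G/H| = 34


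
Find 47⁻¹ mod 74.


Use the extended Euclidean algorithm to write 1 = 47·s + 74·t; then s mod 74 is the inverse.
Euclidean algorithm:
  47 = 0·74 + 47
  74 = 1·47 + 27
  47 = 1·27 + 20
  27 = 1·20 + 7
  20 = 2·7 + 6
  7 = 1·6 + 1
  6 = 6·1 + 0
gcd(47,74) = 1
Back-substitution gives: 47·(-11) + 74·(7) = 1
So 47⁻¹ ≡ -11 ≡ 63 (mod 74)
Check: 47 × 63 = 2961 ≡ 1 (mod 74) ✓

47⁻¹ ≡ 63 (mod 74)


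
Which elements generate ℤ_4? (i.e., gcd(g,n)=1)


g generates ℤ_n iff gcd(g,n) = 1
Checking each g ∈ {1,...,3}:
gcd(1,4) = 1
gcd(2,4) = 2
gcd(3,4) = 1
Generators: {1, 3}
Number of generators = φ(4) = 2

Generators of ℤ_4 = {1, 3}


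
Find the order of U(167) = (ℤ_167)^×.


U(n) is the group of units mod n; |U(n)| = φ(n)
|U(167)| = φ(167) = 166

|U(167) = (ℤ_167)^×| = 166


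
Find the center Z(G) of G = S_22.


Z(G) = {g ∈ G | gx = xg for all x ∈ G}
S_n is non-abelian for n ≥ 3; Z(S_22) is trivial

Z(S_22) = {e}


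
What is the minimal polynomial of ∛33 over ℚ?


∛33 satisfies x³ - 33 = 0, irreducible over ℚ (no rational root; 33 is not a perfect cube)

Minimal polynomial: x³ - 33


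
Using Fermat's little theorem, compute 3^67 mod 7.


Fermat's little theorem: if p is prime and gcd(a,p)=1, then a^(p-1) ≡ 1 (mod p)
p = 7 is prime, gcd(3,7) = 1
Reduce exponent: 67 mod 6 = 1
So 3^67 ≡ 3^1 (mod 7)
3^1 mod 7 = 3

3^67 ≡ 3 (mod 7)


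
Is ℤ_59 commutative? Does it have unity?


ℤ_59 is a commutative ring with unity 1; 59 is prime, so ℤ_59 is a field (hence an integral domain)
Commutative: Yes
Integral domain: Yes
Has unity: Yes

ℤ_59: Commutative=Yes, Unity=Yes


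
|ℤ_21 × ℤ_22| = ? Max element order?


|ℤ_21 × ℤ_22| = 21 × 22 = 462
Max element order = lcm(21,22) = 462
Cyclic? Yes (gcd=1)

|ℤ_21×ℤ_22| = 462, max element order = 462


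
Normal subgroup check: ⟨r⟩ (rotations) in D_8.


H = ⟨r⟩ (rotations) in D_8
The rotation subgroup ⟨r⟩ has index 2 in D_8, so it is normal

Yes, normal subgroup


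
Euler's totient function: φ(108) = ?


Factor n: 108 = 2^2 × 3^3
φ(n) = n · ∏(1 - 1/p) over distinct primes p | n
φ(108) = 108 · (1 - 1/2) · (1 - 1/3) = 36

φ(108) = 36


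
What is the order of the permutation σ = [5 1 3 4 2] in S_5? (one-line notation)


Cycle decomposition: (1 5 2)
Cycle lengths: 3
Order = lcm(3) = 3

ord(σ) = 3


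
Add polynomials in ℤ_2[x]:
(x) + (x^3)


Add coefficients mod 2:
x^0: 0 + 0 = 0 (mod 2)
x^1: 1 + 0 = 1 (mod 2)
x^2: 0 + 0 = 0 (mod 2)
x^3: 0 + 1 = 1 (mod 2)
Result: x + x^3

f + g = x + x^3


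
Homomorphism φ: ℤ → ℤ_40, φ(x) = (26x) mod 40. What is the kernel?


Kernel = preimage of identity
ker(φ) = {x ∈ ℤ : 26x ≡ 0 (mod 40)}. gcd(26,40) = 2, so 26x ≡ 0 (mod 40) ⟺ x ≡ 0 (mod 40/2 = 20). Hence ker(φ) = 20ℤ

ker(φ) = 20ℤ


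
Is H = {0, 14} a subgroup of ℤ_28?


Subgroup test for H = {0, 14} in (ℤ_28, +):
(1) 0 ∈ H? Yes
(2) Closure: for all a,b ∈ H, (a+b) mod 28 ∈ H? Yes
(3) Inverses: for all a ∈ H, -a mod 28 ∈ H? Yes

Yes, H is a subgroup of ℤ_28


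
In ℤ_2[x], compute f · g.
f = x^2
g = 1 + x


Expand and collect like terms; reduce coefficients mod 2:
x^0: 0·1 = 0 ≡ 0 (mod 2)
x^1: 0·1 + 0·1 = 0 ≡ 0 (mod 2)
x^2: 0·1 + 1·1 = 1 ≡ 1 (mod 2)
x^3: 1·1 = 1 ≡ 1 (mod 2)
Result: x^2 + x^3

f · g = x^2 + x^3


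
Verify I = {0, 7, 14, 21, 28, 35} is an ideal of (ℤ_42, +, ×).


Check ideal conditions for I = {0, 7, 14, 21, 28, 35} in ℤ_42:
(1) I is an additive subgroup? Yes
(2) For r ∈ ℤ_42 and a ∈ I: r·a ∈ I? Yes

Yes, I is an ideal of ℤ_42


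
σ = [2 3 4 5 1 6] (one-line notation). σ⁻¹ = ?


To find σ⁻¹, swap domain and range:
σ(1) = 2 → σ⁻¹(2) = 1
σ(2) = 3 → σ⁻¹(3) = 2
σ(3) = 4 → σ⁻¹(4) = 3
σ(4) = 5 → σ⁻¹(5) = 4
σ(5) = 1 → σ⁻¹(1) = 5
σ(6) = 6 → σ⁻¹(6) = 6

σ⁻¹ = [5 1 2 3 4 6]


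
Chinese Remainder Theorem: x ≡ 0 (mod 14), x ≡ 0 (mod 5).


m₁ = 14, m₂ = 5, gcd = 1, so CRT applies. M = m₁·m₂ = 70
Let M₁ = M/m₁ = 5, M₂ = M/m₂ = 14
Find y₁ ≡ M₁⁻¹ (mod m₁): 5⁻¹ ≡ 3 (mod 14)
Find y₂ ≡ M₂⁻¹ (mod m₂): 14⁻¹ ≡ 4 (mod 5)
x = a₁·M₁·y₁ + a₂·M₂·y₂ = 0·5·3 + 0·14·4 = 0
Reduce mod 70: x ≡ 0
Check: 0 mod 14 = 0 ✓, 0 mod 5 = 0 ✓

x ≡ 0 (mod 70)


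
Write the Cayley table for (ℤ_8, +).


Elements: {0, 1, 2, 3, 4, 5, 6, 7}
Operation: addition mod 8
Entry (a, b) = (a + b) mod 8

Cayley table:
  | 0 | 1 | 2 | 3 | 4 | 5 | 6 | 7
0 | 0 | 1 | 2 | 3 | 4 | 5 | 6 | 7
1 | 1 | 2 | 3 | 4 | 5 | 6 | 7 | 0
2 | 2 | 3 | 4 | 5 | 6 | 7 | 0 | 1
3 | 3 | 4 | 5 | 6 | 7 | 0 | 1 | 2
4 | 4 | 5 | 6 | 7 | 0 | 1 | 2 | 3
5 | 5 | 6 | 7 | 0 | 1 | 2 | 3 | 4
6 | 6 | 7 | 0 | 1 | 2 | 3 | 4 | 5
7 | 7 | 0 | 1 | 2 | 3 | 4 | 5 | 6


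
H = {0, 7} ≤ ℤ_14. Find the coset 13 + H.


13 + H = {13 + h (mod 14) : h ∈ H}
13+0=13, 13+7=6
13 + H = {6, 13} = 6 + H

13 + H = {6, 13}


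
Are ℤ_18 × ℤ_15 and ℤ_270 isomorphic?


Comparing ℤ_18 × ℤ_15 and ℤ_270:
gcd(18,15) = 3 ≠ 1. Max element order in ℤ_18×ℤ_15 is lcm(18,15) = 90 < 270, so it has no element of order 270

No, ℤ_18 × ℤ_15 ≇ ℤ_270


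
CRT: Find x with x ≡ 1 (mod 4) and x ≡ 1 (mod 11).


m₁ = 4, m₂ = 11, gcd = 1, so CRT applies. M = m₁·m₂ = 44
Let M₁ = M/m₁ = 11, M₂ = M/m₂ = 4
Find y₁ ≡ M₁⁻¹ (mod m₁): 11⁻¹ ≡ 3 (mod 4)
Find y₂ ≡ M₂⁻¹ (mod m₂): 4⁻¹ ≡ 3 (mod 11)
x = a₁·M₁·y₁ + a₂·M₂·y₂ = 1·11·3 + 1·4·3 = 45
Reduce mod 44: x ≡ 1
Check: 1 mod 4 = 1 ✓, 1 mod 11 = 1 ✓

x ≡ 1 (mod 44)


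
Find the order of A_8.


|A_n| = n!/2 (even permutations)
|A_8| = 8!/2 = 40320/2 = 20160

|A_8| = 20160


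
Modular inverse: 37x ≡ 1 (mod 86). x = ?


Use the extended Euclidean algorithm to write 1 = 37·s + 86·t; then s mod 86 is the inverse.
Euclidean algorithm:
  37 = 0·86 + 37
  86 = 2·37 + 12
  37 = 3·12 + 1
  12 = 12·1 + 0
gcd(37,86) = 1
Back-substitution gives: 37·(7) + 86·(-3) = 1
So 37⁻¹ ≡ 7 ≡ 7 (mod 86)
Check: 37 × 7 = 259 ≡ 1 (mod 86) ✓

37⁻¹ ≡ 7 (mod 86)


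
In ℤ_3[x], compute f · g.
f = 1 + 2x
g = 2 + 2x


Expand and collect like terms; reduce coefficients mod 3:
x^0: 1·2 = 2 ≡ 2 (mod 3)
x^1: 1·2 + 2·2 = 6 ≡ 0 (mod 3)
x^2: 2·2 = 4 ≡ 1 (mod 3)
Result: 2 + x^2

f · g = 2 + x^2


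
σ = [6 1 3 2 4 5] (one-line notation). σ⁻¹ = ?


To find σ⁻¹, swap domain and range:
σ(1) = 6 → σ⁻¹(6) = 1
σ(2) = 1 → σ⁻¹(1) = 2
σ(3) = 3 → σ⁻¹(3) = 3
σ(4) = 2 → σ⁻¹(2) = 4
σ(5) = 4 → σ⁻¹(4) = 5
σ(6) = 5 → σ⁻¹(5) = 6

σ⁻¹ = [2 4 3 5 6 1]


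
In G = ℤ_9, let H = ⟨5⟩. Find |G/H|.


|⟨5⟩| = n / gcd(5, 9) = 9 / 1 = 9
H is normal (ℤ_9 is abelian).
|G/H| = |G| / |H| = 9 / 9 = 1

|G/H| = 1


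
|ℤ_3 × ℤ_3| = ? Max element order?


|ℤ_3 × ℤ_3| = 3 × 3 = 9
Max element order = lcm(3,3) = 3
Cyclic? No (gcd=3)

|ℤ_3×ℤ_3| = 9, max element order = 3


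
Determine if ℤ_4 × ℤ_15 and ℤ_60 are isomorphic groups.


Comparing ℤ_4 × ℤ_15 and ℤ_60:
gcd(4,15) = 1, so ℤ_4 × ℤ_15 ≅ ℤ_60 (CRT)

Yes, ℤ_4 × ℤ_15 ≅ ℤ_60


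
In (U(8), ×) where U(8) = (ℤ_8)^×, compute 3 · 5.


Operation: multiplication mod 8
3 · 5 = (a × b) mod 8 with a = 3, b = 5

3 · 5 = 7


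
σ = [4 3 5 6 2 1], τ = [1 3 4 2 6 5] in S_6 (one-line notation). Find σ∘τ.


σ∘τ: apply τ first, then σ
1 →τ 1 →σ 4
2 →τ 3 →σ 5
3 →τ 4 →σ 6
4 →τ 2 →σ 3
5 →τ 6 →σ 1
6 →τ 5 →σ 2

σ∘τ = [4 5 6 3 1 2]


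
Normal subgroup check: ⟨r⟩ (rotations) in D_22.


H = ⟨r⟩ (rotations) in D_22
The rotation subgroup ⟨r⟩ has index 2 in D_22, so it is normal

Yes, normal subgroup


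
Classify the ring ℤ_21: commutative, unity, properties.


ℤ_21 is a commutative ring with unity 1; 21 = 3×7 is composite, so 3·7 ≡ 0 gives zero divisors (not an integral domain)
Commutative: Yes
Integral domain: No
Has unity: Yes

ℤ_21: Commutative=Yes, Unity=Yes


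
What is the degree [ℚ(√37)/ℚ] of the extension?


√37 has minimal polynomial x² - 37 (irreducible over ℚ since 37 is squarefree)

[ℚ(√37)/ℚ] = 2


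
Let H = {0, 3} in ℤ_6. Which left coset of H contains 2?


2 + H = {2 + h (mod 6) : h ∈ H}
2+0=2, 2+3=5

2 + H = {2, 5}


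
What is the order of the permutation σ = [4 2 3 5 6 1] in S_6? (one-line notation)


Cycle decomposition: (1 4 5 6)
Cycle lengths: 4
Order = lcm(4) = 4

ord(σ) = 4


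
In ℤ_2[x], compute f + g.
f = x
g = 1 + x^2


Add coefficients mod 2:
x^0: 0 + 1 = 1 (mod 2)
x^1: 1 + 0 = 1 (mod 2)
x^2: 0 + 1 = 1 (mod 2)
Result: 1 + x + x^2

f + g = 1 + x + x^2


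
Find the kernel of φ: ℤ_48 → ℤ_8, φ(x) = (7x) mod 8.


Kernel = preimage of identity
ker(φ) = {x ∈ ℤ_48 : 7x ≡ 0 (mod 8)}. Since 8 | 48, φ is well-defined. The kernel is the cyclic subgroup ⟨8⟩ of ℤ_48 (order 6), i.e. {0, 8, 16, 24, 32, 40}

ker(φ) = {0, 8, 16, 24, 32, 40}


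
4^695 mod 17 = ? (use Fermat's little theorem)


Fermat's little theorem: if p is prime and gcd(a,p)=1, then a^(p-1) ≡ 1 (mod p)
p = 17 is prime, gcd(4,17) = 1
Reduce exponent: 695 mod 16 = 7
So 4^695 ≡ 4^7 (mod 17)
4^7 mod 17 = 13

4^695 ≡ 13 (mod 17)


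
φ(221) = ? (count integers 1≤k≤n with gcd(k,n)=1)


Factor n: 221 = 13 × 17
φ(n) = n · ∏(1 - 1/p) over distinct primes p | n
φ(221) = 221 · (1 - 1/13) · (1 - 1/17) = 192

φ(221) = 192


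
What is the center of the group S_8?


Z(G) = {g ∈ G | gx = xg for all x ∈ G}
S_n is non-abelian for n ≥ 3; Z(S_8) is trivial

Z(S_8) = {e}


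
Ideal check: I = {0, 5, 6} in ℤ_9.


Check ideal conditions for I = {0, 5, 6} in ℤ_9:
(1) I is an additive subgroup? No
(2) For r ∈ ℤ_9 and a ∈ I: r·a ∈ I? No  [counterexample: r=2, a=5, r·a mod 9 = 1 ∉ I]

No, I is not an ideal of ℤ_9


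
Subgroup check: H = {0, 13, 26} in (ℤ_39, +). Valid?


Subgroup test for H = {0, 13, 26} in (ℤ_39, +):
(1) 0 ∈ H? Yes
(2) Closure: for all a,b ∈ H, (a+b) mod 39 ∈ H? Yes
(3) Inverses: for all a ∈ H, -a mod 39 ∈ H? Yes

Yes, H is a subgroup of ℤ_39


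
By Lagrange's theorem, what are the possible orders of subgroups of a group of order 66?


Lagrange's theorem: |H| divides |G|
|G| = 66
Divisors of 66: 1, 2, 3, 6, 11, 22, 33, 66

Possible subgroup orders: {1, 2, 3, 6, 11, 22, 33, 66}


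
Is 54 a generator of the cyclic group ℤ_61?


g generates ℤ_n iff gcd(g, n) = 1
gcd(54, 61) = 1
Since gcd = 1, 54 is a generator.

Yes, 54 generates ℤ_61


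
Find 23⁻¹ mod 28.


Use the extended Euclidean algorithm to write 1 = 23·s + 28·t; then s mod 28 is the inverse.
Euclidean algorithm:
  23 = 0·28 + 23
  28 = 1·23 + 5
  23 = 4·5 + 3
  5 = 1·3 + 2
  3 = 1·2 + 1
  2 = 2·1 + 0
gcd(23,28) = 1
Back-substitution gives: 23·(11) + 28·(-9) = 1
So 23⁻¹ ≡ 11 ≡ 11 (mod 28)
Check: 23 × 11 = 253 ≡ 1 (mod 28) ✓

23⁻¹ ≡ 11 (mod 28)


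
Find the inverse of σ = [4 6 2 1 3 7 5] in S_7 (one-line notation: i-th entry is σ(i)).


To find σ⁻¹, swap domain and range:
σ(1) = 4 → σ⁻¹(4) = 1
σ(2) = 6 → σ⁻¹(6) = 2
σ(3) = 2 → σ⁻¹(2) = 3
σ(4) = 1 → σ⁻¹(1) = 4
σ(5) = 3 → σ⁻¹(3) = 5
σ(6) = 7 → σ⁻¹(7) = 6
σ(7) = 5 → σ⁻¹(5) = 7

σ⁻¹ = [4 3 5 1 7 2 6]


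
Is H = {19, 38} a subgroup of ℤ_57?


Subgroup test for H = {19, 38} in (ℤ_57, +):
(1) 0 ∈ H? No
(2) Closure: for all a,b ∈ H, (a+b) mod 57 ∈ H? No  [counterexample: 19 + 38 = 0 ∉ H]
(3) Inverses: for all a ∈ H, -a mod 57 ∈ H? Yes

No, H is not a subgroup of ℤ_57


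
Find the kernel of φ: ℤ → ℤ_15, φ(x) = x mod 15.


Kernel = preimage of identity
ker(φ) = {x ∈ ℤ : x ≡ 0 (mod 15)} = 15ℤ = {0, ±15, ±30, ...}

ker(φ) = 15ℤ


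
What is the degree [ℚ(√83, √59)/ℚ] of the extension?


[ℚ(√83,√59):ℚ] = [ℚ(√83,√59):ℚ(√83)]·[ℚ(√83):ℚ] = 2·2 = 4

[ℚ(√83, √59)/ℚ] = 4


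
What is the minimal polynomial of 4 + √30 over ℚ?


Let α = 4 + √30. Then α - 4 = √30, so (α - 4)² = 30, giving α² - 8α - 14 = 0. Degree 2 and α ∉ ℚ, so this is the minimal polynomial.

Minimal polynomial: x² - 8x - 14


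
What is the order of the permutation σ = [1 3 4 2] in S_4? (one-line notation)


Cycle decomposition: (2 3 4)
Cycle lengths: 3
Order = lcm(3) = 3

ord(σ) = 3


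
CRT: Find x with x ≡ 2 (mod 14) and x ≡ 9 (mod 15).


m₁ = 14, m₂ = 15, gcd = 1, so CRT applies. M = m₁·m₂ = 210
Let M₁ = M/m₁ = 15, M₂ = M/m₂ = 14
Find y₁ ≡ M₁⁻¹ (mod m₁): 15⁻¹ ≡ 1 (mod 14)
Find y₂ ≡ M₂⁻¹ (mod m₂): 14⁻¹ ≡ 14 (mod 15)
x = a₁·M₁·y₁ + a₂·M₂·y₂ = 2·15·1 + 9·14·14 = 1794
Reduce mod 210: x ≡ 114
Check: 114 mod 14 = 2 ✓, 114 mod 15 = 9 ✓

x ≡ 114 (mod 210)


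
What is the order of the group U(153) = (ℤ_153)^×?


U(n) is the group of units mod n; |U(n)| = φ(n)
|U(153)| = φ(153) = 96

|U(153) = (ℤ_153)^×| = 96


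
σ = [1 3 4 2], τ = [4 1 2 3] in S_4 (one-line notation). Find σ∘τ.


σ∘τ: apply τ first, then σ
1 →τ 4 →σ 2
2 →τ 1 →σ 1
3 →τ 2 →σ 3
4 →τ 3 →σ 4

σ∘τ = [2 1 3 4]


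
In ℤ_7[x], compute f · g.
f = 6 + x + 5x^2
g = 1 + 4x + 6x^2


Expand and collect like terms; reduce coefficients mod 7:
x^0: 6·1 = 6 ≡ 6 (mod 7)
x^1: 6·4 + 1·1 = 25 ≡ 4 (mod 7)
x^2: 6·6 + 1·4 + 5·1 = 45 ≡ 3 (mod 7)
x^3: 1·6 + 5·4 = 26 ≡ 5 (mod 7)
x^4: 5·6 = 30 ≡ 2 (mod 7)
Result: 6 + 4x + 3x^2 + 5x^3 + 2x^4

f · g = 6 + 4x + 3x^2 + 5x^3 + 2x^4


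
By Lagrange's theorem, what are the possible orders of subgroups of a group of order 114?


Lagrange's theorem: |H| divides |G|
|G| = 114
Divisors of 114: 1, 2, 3, 6, 19, 38, 57, 114

Possible subgroup orders: {1, 2, 3, 6, 19, 38, 57, 114}


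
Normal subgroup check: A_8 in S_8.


H = A_8 in S_8
A_8 has index 2 in S_8, and every subgroup of index 2 is normal

Yes, normal subgroup


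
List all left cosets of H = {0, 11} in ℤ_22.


H = {0, 11}, |H| = 2
Number of cosets = |G|/|H| = 22/2 = 11
0 + H = {0, 11}
1 + H = {1, 12}
2 + H = {2, 13}
3 + H = {3, 14}
4 + H = {4, 15}
5 + H = {5, 16}
6 + H = {6, 17}
7 + H = {7, 18}
8 + H = {8, 19}
9 + H = {9, 20}
10 + H = {10, 21}

Cosets: 0+H={0,11}; 1+H={1,12}; 2+H={2,13}; 3+H={3,14}; 4+H={4,15}; 5+H={5,16}; 6+H={6,17}; 7+H={7,18}; 8+H={8,19}; 9+H={9,20}; 10+H={10,21}


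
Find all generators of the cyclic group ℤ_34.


g generates ℤ_n iff gcd(g,n) = 1
Prime factors of 34: 2, 17
Generators are g ∈ {1,...,33} not divisible by any of these primes.
Generators: {1, 3, 5, 7, 9, 11, 13, 15, 19, 21, 23, 25, 27, 29, 31, 33}
Number of generators = φ(34) = 16

Generators of ℤ_34 = {1, 3, 5, 7, 9, 11, 13, 15, 19, 21, 23, 25, 27, 29, 31, 33}


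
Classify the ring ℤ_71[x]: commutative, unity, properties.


ℤ_71 is a field (n prime), so ℤ_71[x] is a commutative integral domain with unity
Commutative: Yes
Integral domain: Yes
Has unity: Yes

ℤ_71[x]: Commutative=Yes, Unity=Yes


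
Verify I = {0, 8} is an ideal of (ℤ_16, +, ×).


Check ideal conditions for I = {0, 8} in ℤ_16:
(1) I is an additive subgroup? Yes
(2) For r ∈ ℤ_16 and a ∈ I: r·a ∈ I? Yes

Yes, I is an ideal of ℤ_16


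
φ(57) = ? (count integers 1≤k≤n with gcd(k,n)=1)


Factor n: 57 = 3 × 19
φ(n) = n · ∏(1 - 1/p) over distinct primes p | n
φ(57) = 57 · (1 - 1/3) · (1 - 1/19) = 36

φ(57) = 36


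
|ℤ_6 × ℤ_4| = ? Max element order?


|ℤ_6 × ℤ_4| = 6 × 4 = 24
Max element order = lcm(6,4) = 12
Cyclic? No (gcd=2)

|ℤ_6×ℤ_4| = 24, max element order = 12


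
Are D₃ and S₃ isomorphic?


Comparing D₃ and S₃:
Both are the unique non-abelian group of order 6

Yes, D₃ ≅ S₃


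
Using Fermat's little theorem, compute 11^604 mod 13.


Fermat's little theorem: if p is prime and gcd(a,p)=1, then a^(p-1) ≡ 1 (mod p)
p = 13 is prime, gcd(11,13) = 1
Reduce exponent: 604 mod 12 = 4
So 11^604 ≡ 11^4 (mod 13)
11^4 mod 13 = 3

11^604 ≡ 3 (mod 13)


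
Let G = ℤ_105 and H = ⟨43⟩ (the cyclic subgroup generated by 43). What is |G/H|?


|⟨43⟩| = n / gcd(43, 105) = 105 / 1 = 105
H is normal (ℤ_105 is abelian).
|G/H| = |G| / |H| = 105 / 105 = 1

|G/H| = 1


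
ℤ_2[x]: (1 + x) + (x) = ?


Add coefficients mod 2:
x^0: 1 + 0 = 1 (mod 2)
x^1: 1 + 1 = 0 (mod 2)
Result: 1

f + g = 1


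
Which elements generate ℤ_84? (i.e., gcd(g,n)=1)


g generates ℤ_n iff gcd(g,n) = 1
Prime factors of 84: 2, 3, 7
Generators are g ∈ {1,...,83} not divisible by any of these primes.
Generators: {1, 5, 11, 13, 17, 19, 23, 25, 29, 31, 37, 41, 43, 47, 53, 55, 59, 61, 65, 67, 71, 73, 79, 83}
Number of generators = φ(84) = 24

Generators of ℤ_84 = {1, 5, 11, 13, 17, 19, 23, 25, 29, 31, 37, 41, 43, 47, 53, 55, 59, 61, 65, 67, 71, 73, 79, 83}


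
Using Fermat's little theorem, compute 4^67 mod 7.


Fermat's little theorem: if p is prime and gcd(a,p)=1, then a^(p-1) ≡ 1 (mod p)
p = 7 is prime, gcd(4,7) = 1
Reduce exponent: 67 mod 6 = 1
So 4^67 ≡ 4^1 (mod 7)
4^1 mod 7 = 4

4^67 ≡ 4 (mod 7)


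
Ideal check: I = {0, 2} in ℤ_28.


Check ideal conditions for I = {0, 2} in ℤ_28:
(1) I is an additive subgroup? No
(2) For r ∈ ℤ_28 and a ∈ I: r·a ∈ I? No  [counterexample: r=2, a=2, r·a mod 28 = 4 ∉ I]

No, I is not an ideal of ℤ_28


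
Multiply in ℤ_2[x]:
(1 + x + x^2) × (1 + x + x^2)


Expand and collect like terms; reduce coefficients mod 2:
x^0: 1·1 = 1 ≡ 1 (mod 2)
x^1: 1·1 + 1·1 = 2 ≡ 0 (mod 2)
x^2: 1·1 + 1·1 + 1·1 = 3 ≡ 1 (mod 2)
x^3: 1·1 + 1·1 = 2 ≡ 0 (mod 2)
x^4: 1·1 = 1 ≡ 1 (mod 2)
Result: 1 + x^2 + x^4

f · g = 1 + x^2 + x^4


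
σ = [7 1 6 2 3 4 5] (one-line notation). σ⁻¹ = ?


To find σ⁻¹, swap domain and range:
σ(1) = 7 → σ⁻¹(7) = 1
σ(2) = 1 → σ⁻¹(1) = 2
σ(3) = 6 → σ⁻¹(6) = 3
σ(4) = 2 → σ⁻¹(2) = 4
σ(5) = 3 → σ⁻¹(3) = 5
σ(6) = 4 → σ⁻¹(4) = 6
σ(7) = 5 → σ⁻¹(5) = 7

σ⁻¹ = [2 4 5 6 7 3 1]


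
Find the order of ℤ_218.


ℤ_n has n elements.

|ℤ_218| = 218


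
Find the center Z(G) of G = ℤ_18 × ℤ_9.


Z(G) = {g ∈ G | gx = xg for all x ∈ G}
Direct product of abelian groups is abelian, so Z(G) = G

Z(ℤ_18 × ℤ_9) = ℤ_18 × ℤ_9


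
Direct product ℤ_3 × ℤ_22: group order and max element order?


|ℤ_3 × ℤ_22| = 3 × 22 = 66
Max element order = lcm(3,22) = 66
Cyclic? Yes (gcd=1)

|ℤ_3×ℤ_22| = 66, max element order = 66


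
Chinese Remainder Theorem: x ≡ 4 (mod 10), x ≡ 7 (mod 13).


m₁ = 10, m₂ = 13, gcd = 1, so CRT applies. M = m₁·m₂ = 130
Let M₁ = M/m₁ = 13, M₂ = M/m₂ = 10
Find y₁ ≡ M₁⁻¹ (mod m₁): 13⁻¹ ≡ 7 (mod 10)
Find y₂ ≡ M₂⁻¹ (mod m₂): 10⁻¹ ≡ 4 (mod 13)
x = a₁·M₁·y₁ + a₂·M₂·y₂ = 4·13·7 + 7·10·4 = 644
Reduce mod 130: x ≡ 124
Check: 124 mod 10 = 4 ✓, 124 mod 13 = 7 ✓

x ≡ 124 (mod 130)


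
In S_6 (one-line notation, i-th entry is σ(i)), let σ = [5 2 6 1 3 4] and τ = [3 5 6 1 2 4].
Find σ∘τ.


σ∘τ: apply τ first, then σ
1 →τ 3 →σ 6
2 →τ 5 →σ 3
3 →τ 6 →σ 4
4 →τ 1 →σ 5
5 →τ 2 →σ 2
6 →τ 4 →σ 1

σ∘τ = [6 3 4 5 2 1]


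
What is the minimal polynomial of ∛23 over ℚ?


∛23 satisfies x³ - 23 = 0, irreducible over ℚ (no rational root; 23 is not a perfect cube)

Minimal polynomial: x³ - 23


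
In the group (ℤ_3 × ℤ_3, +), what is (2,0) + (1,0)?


Operation: componentwise addition mod (3, 3)
(2,0) + (1,0) = ((a₁+b₁) mod 3, (a₂+b₂) mod 3) with a = (2,0), b = (1,0)

(2,0) + (1,0) = (0,0)


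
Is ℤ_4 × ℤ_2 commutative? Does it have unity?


Direct product ring; commutative with unity (1,1); but (1,0)·(0,1) = (0,0) gives zero divisors, so not an integral domain
Commutative: Yes
Integral domain: No
Has unity: Yes

ℤ_4 × ℤ_2: Commutative=Yes, Unity=Yes


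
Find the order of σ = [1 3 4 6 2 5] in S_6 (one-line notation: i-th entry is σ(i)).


Cycle decomposition: (2 3 4 6 5)
Cycle lengths: 5
Order = lcm(5) = 5

ord(σ) = 5


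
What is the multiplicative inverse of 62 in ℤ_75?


Use the extended Euclidean algorithm to write 1 = 62·s + 75·t; then s mod 75 is the inverse.
Euclidean algorithm:
  62 = 0·75 + 62
  75 = 1·62 + 13
  62 = 4·13 + 10
  13 = 1·10 + 3
  10 = 3·3 + 1
  3 = 3·1 + 0
gcd(62,75) = 1
Back-substitution gives: 62·(23) + 75·(-19) = 1
So 62⁻¹ ≡ 23 ≡ 23 (mod 75)
Check: 62 × 23 = 1426 ≡ 1 (mod 75) ✓

62⁻¹ ≡ 23 (mod 75)


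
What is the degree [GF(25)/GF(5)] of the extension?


GF(25) = GF(5^2), so the extension degree is 2

[GF(25)/GF(5)] = 2


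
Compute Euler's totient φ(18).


φ(n) = count of k ∈ {1,...,n} with gcd(k,n)=1
Coprimes to 18: {1, 5, 7, 11, 13, 17}
Count: 6

φ(18) = 6


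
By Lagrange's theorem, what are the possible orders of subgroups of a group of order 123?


Lagrange's theorem: |H| divides |G|
|G| = 123
Divisors of 123: 1, 3, 41, 123

Possible subgroup orders: {1, 3, 41, 123}


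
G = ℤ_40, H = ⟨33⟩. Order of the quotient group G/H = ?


|⟨33⟩| = n / gcd(33, 40) = 40 / 1 = 40
H is normal (ℤ_40 is abelian).
|G/H| = |G| / |H| = 40 / 40 = 1

|G/H| = 1


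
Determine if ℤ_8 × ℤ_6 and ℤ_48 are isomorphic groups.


Comparing ℤ_8 × ℤ_6 and ℤ_48:
gcd(8,6) = 2 ≠ 1. Max element order in ℤ_8×ℤ_6 is lcm(8,6) = 24 < 48, so it has no element of order 48

No, ℤ_8 × ℤ_6 ≇ ℤ_48


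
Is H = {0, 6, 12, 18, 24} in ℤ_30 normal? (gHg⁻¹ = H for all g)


H = {0, 6, 12, 18, 24} in ℤ_30
ℤ_30 is abelian; every subgroup of an abelian group is normal

Yes, normal subgroup


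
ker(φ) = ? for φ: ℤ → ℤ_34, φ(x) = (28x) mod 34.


Kernel = preimage of identity
ker(φ) = {x ∈ ℤ : 28x ≡ 0 (mod 34)}. gcd(28,34) = 2, so 28x ≡ 0 (mod 34) ⟺ x ≡ 0 (mod 34/2 = 17). Hence ker(φ) = 17ℤ

ker(φ) = 17ℤ


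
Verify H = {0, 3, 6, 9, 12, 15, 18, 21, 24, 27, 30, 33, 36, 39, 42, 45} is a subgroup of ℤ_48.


Subgroup test for H = {0, 3, 6, 9, 12, 15, 18, 21, 24, 27, 30, 33, 36, 39, 42, 45} in (ℤ_48, +):
(1) 0 ∈ H? Yes
(2) Closure: for all a,b ∈ H, (a+b) mod 48 ∈ H? Yes
(3) Inverses: for all a ∈ H, -a mod 48 ∈ H? Yes

Yes, H is a subgroup of ℤ_48


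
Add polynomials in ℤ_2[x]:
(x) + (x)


Add coefficients mod 2:
x^0: 0 + 0 = 0 (mod 2)
x^1: 1 + 1 = 0 (mod 2)
Result: 0

f + g = 0


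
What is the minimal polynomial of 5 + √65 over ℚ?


Let α = 5 + √65. Then α - 5 = √65, so (α - 5)² = 65, giving α² - 10α - 40 = 0. Degree 2 and α ∉ ℚ, so this is the minimal polynomial.

Minimal polynomial: x² - 10x - 40


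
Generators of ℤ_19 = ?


g generates ℤ_n iff gcd(g,n) = 1
Prime factors of 19: 19
Generators are g ∈ {1,...,18} not divisible by any of these primes.
Generators: {1, 2, 3, 4, 5, 6, 7, 8, 9, 10, 11, 12, 13, 14, 15, 16, 17, 18}
Number of generators = φ(19) = 18

Generators of ℤ_19 = {1, 2, 3, 4, 5, 6, 7, 8, 9, 10, 11, 12, 13, 14, 15, 16, 17, 18}


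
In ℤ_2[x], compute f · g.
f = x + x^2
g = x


Expand and collect like terms; reduce coefficients mod 2:
x^0: 0·0 = 0 ≡ 0 (mod 2)
x^1: 0·1 + 1·0 = 0 ≡ 0 (mod 2)
x^2: 1·1 + 1·0 = 1 ≡ 1 (mod 2)
x^3: 1·1 = 1 ≡ 1 (mod 2)
Result: x^2 + x^3

f · g = x^2 + x^3


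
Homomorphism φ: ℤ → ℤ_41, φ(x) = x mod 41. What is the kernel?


Kernel = preimage of identity
ker(φ) = {x ∈ ℤ : x ≡ 0 (mod 41)} = 41ℤ = {0, ±41, ±82, ...}

ker(φ) = 41ℤ


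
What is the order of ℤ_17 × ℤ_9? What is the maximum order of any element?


|ℤ_17 × ℤ_9| = 17 × 9 = 153
Max element order = lcm(17,9) = 153
Cyclic? Yes (gcd=1)

|ℤ_17×ℤ_9| = 153, max element order = 153


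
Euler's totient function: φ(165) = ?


Factor n: 165 = 3 × 5 × 11
φ(n) = n · ∏(1 - 1/p) over distinct primes p | n
φ(165) = 165 · (1 - 1/3) · (1 - 1/5) · (1 - 1/11) = 80

φ(165) = 80


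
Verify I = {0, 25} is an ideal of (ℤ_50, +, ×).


Check ideal conditions for I = {0, 25} in ℤ_50:
(1) I is an additive subgroup? Yes
(2) For r ∈ ℤ_50 and a ∈ I: r·a ∈ I? Yes

Yes, I is an ideal of ℤ_50


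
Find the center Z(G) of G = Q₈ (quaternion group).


Z(G) = {g ∈ G | gx = xg for all x ∈ G}
In Q₈ = {±1, ±i, ±j, ±k}, only ±1 commute with every element

Z(Q₈ (quaternion group)) = {1, -1}


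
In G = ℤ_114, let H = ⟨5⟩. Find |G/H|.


|⟨5⟩| = n / gcd(5, 114) = 114 / 1 = 114
H is normal (ℤ_114 is abelian).
|G/H| = |G| / |H| = 114 / 114 = 1

|G/H| = 1


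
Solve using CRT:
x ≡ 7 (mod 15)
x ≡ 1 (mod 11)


m₁ = 15, m₂ = 11, gcd = 1, so CRT applies. M = m₁·m₂ = 165
Let M₁ = M/m₁ = 11, M₂ = M/m₂ = 15
Find y₁ ≡ M₁⁻¹ (mod m₁): 11⁻¹ ≡ 11 (mod 15)
Find y₂ ≡ M₂⁻¹ (mod m₂): 15⁻¹ ≡ 3 (mod 11)
x = a₁·M₁·y₁ + a₂·M₂·y₂ = 7·11·11 + 1·15·3 = 892
Reduce mod 165: x ≡ 67
Check: 67 mod 15 = 7 ✓, 67 mod 11 = 1 ✓

x ≡ 67 (mod 165)


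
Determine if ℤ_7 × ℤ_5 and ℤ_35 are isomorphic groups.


Comparing ℤ_7 × ℤ_5 and ℤ_35:
gcd(7,5) = 1, so ℤ_7 × ℤ_5 ≅ ℤ_35 (CRT)

Yes, ℤ_7 × ℤ_5 ≅ ℤ_35


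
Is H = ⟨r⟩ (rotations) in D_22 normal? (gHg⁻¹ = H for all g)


H = ⟨r⟩ (rotations) in D_22
The rotation subgroup ⟨r⟩ has index 2 in D_22, so it is normal

Yes, normal subgroup


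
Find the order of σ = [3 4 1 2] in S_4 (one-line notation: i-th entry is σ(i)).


Cycle decomposition: (1 3) (2 4)
Cycle lengths: 2, 2
Order = lcm(2, 2) = 2

ord(σ) = 2


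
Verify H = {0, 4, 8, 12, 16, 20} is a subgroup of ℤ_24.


Subgroup test for H = {0, 4, 8, 12, 16, 20} in (ℤ_24, +):
(1) 0 ∈ H? Yes
(2) Closure: for all a,b ∈ H, (a+b) mod 24 ∈ H? Yes
(3) Inverses: for all a ∈ H, -a mod 24 ∈ H? Yes

Yes, H is a subgroup of ℤ_24


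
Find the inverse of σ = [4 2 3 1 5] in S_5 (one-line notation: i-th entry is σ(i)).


To find σ⁻¹, swap domain and range:
σ(1) = 4 → σ⁻¹(4) = 1
σ(2) = 2 → σ⁻¹(2) = 2
σ(3) = 3 → σ⁻¹(3) = 3
σ(4) = 1 → σ⁻¹(1) = 4
σ(5) = 5 → σ⁻¹(5) = 5

σ⁻¹ = [4 2 3 1 5]


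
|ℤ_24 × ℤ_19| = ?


|A × B| = |A| · |B|
|ℤ_24 × ℤ_19| = 24 × 19 = 456

|ℤ_24 × ℤ_19| = 456


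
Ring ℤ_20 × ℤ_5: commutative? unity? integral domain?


Direct product ring; commutative with unity (1,1); but (1,0)·(0,1) = (0,0) gives zero divisors, so not an integral domain
Commutative: Yes
Integral domain: No
Has unity: Yes

ℤ_20 × ℤ_5: Commutative=Yes, Unity=Yes


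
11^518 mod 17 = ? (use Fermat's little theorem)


Fermat's little theorem: if p is prime and gcd(a,p)=1, then a^(p-1) ≡ 1 (mod p)
p = 17 is prime, gcd(11,17) = 1
Reduce exponent: 518 mod 16 = 6
So 11^518 ≡ 11^6 (mod 17)
11^6 mod 17 = 8

11^518 ≡ 8 (mod 17)


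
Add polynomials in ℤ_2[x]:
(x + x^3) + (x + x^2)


Add coefficients mod 2:
x^0: 0 + 0 = 0 (mod 2)
x^1: 1 + 1 = 0 (mod 2)
x^2: 0 + 1 = 1 (mod 2)
x^3: 1 + 0 = 1 (mod 2)
Result: x^2 + x^3

f + g = x^2 + x^3


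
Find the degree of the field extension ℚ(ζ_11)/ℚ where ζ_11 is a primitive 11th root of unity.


[ℚ(ζ_n):ℚ] = deg Φ_n(x) = φ(n). Here φ(11) = 10

[ℚ(ζ_11)/ℚ where ζ_11 is a primitive 11th root of unity] = 10
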